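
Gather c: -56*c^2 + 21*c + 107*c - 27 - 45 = -56*c^2 + 128*c - 72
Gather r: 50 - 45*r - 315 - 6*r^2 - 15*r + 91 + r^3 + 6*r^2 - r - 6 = r^3 - 61*r - 180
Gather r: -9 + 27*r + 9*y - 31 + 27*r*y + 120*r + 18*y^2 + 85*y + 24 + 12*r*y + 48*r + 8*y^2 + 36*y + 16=r*(39*y + 195) + 26*y^2 + 130*y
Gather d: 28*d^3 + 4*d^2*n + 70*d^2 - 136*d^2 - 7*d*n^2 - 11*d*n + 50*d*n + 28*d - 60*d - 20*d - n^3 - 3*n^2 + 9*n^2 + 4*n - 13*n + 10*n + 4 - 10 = 28*d^3 + d^2*(4*n - 66) + d*(-7*n^2 + 39*n - 52) - n^3 + 6*n^2 + n - 6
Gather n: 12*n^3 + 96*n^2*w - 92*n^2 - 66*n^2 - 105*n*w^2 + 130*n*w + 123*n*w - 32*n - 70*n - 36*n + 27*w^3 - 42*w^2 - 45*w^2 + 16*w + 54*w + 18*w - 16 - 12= 12*n^3 + n^2*(96*w - 158) + n*(-105*w^2 + 253*w - 138) + 27*w^3 - 87*w^2 + 88*w - 28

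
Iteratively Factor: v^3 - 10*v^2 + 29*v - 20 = (v - 1)*(v^2 - 9*v + 20) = (v - 4)*(v - 1)*(v - 5)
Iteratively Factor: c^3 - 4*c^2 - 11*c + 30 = (c - 5)*(c^2 + c - 6) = (c - 5)*(c + 3)*(c - 2)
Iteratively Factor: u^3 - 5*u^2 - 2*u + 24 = (u - 4)*(u^2 - u - 6) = (u - 4)*(u + 2)*(u - 3)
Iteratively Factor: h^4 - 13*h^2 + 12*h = (h - 1)*(h^3 + h^2 - 12*h) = (h - 1)*(h + 4)*(h^2 - 3*h) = (h - 3)*(h - 1)*(h + 4)*(h)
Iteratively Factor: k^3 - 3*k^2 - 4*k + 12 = (k + 2)*(k^2 - 5*k + 6) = (k - 2)*(k + 2)*(k - 3)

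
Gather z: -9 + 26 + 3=20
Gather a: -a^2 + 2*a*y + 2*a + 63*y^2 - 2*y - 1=-a^2 + a*(2*y + 2) + 63*y^2 - 2*y - 1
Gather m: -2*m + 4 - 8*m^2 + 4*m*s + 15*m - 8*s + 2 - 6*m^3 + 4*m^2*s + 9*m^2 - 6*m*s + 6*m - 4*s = -6*m^3 + m^2*(4*s + 1) + m*(19 - 2*s) - 12*s + 6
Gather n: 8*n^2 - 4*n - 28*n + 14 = 8*n^2 - 32*n + 14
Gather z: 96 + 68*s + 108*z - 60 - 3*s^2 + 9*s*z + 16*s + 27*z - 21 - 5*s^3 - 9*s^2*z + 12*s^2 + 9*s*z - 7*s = -5*s^3 + 9*s^2 + 77*s + z*(-9*s^2 + 18*s + 135) + 15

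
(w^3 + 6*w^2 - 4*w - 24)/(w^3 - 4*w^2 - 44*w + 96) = (w + 2)/(w - 8)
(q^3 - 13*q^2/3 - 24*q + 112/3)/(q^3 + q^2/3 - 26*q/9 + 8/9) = 3*(q^2 - 3*q - 28)/(3*q^2 + 5*q - 2)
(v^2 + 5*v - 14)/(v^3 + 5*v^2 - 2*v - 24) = (v + 7)/(v^2 + 7*v + 12)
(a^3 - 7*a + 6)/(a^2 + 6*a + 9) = (a^2 - 3*a + 2)/(a + 3)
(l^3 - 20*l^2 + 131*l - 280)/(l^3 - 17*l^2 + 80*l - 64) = (l^2 - 12*l + 35)/(l^2 - 9*l + 8)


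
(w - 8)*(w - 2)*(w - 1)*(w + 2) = w^4 - 9*w^3 + 4*w^2 + 36*w - 32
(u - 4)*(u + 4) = u^2 - 16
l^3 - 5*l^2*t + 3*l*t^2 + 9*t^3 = (l - 3*t)^2*(l + t)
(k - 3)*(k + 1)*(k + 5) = k^3 + 3*k^2 - 13*k - 15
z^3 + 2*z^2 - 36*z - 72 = (z - 6)*(z + 2)*(z + 6)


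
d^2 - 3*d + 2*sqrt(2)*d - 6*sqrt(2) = (d - 3)*(d + 2*sqrt(2))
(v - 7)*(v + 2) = v^2 - 5*v - 14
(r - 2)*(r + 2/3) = r^2 - 4*r/3 - 4/3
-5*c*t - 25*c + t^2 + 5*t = (-5*c + t)*(t + 5)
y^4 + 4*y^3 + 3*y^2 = y^2*(y + 1)*(y + 3)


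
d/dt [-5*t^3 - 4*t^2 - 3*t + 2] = -15*t^2 - 8*t - 3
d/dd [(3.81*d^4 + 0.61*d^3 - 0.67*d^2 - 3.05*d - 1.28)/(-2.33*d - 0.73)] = (-26.6319*d^4 - 13.9678*d^3 + 0.2252*d^2 + 0.9782*d - 0.7559)/(5.4289*d^2 + 3.4018*d + 0.5329)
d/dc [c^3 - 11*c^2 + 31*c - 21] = 3*c^2 - 22*c + 31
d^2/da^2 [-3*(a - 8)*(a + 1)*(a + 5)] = 12 - 18*a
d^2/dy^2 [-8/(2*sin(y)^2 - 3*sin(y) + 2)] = 8*(16*sin(y)^4 - 18*sin(y)^3 - 31*sin(y)^2 + 42*sin(y) - 10)/(-3*sin(y) - cos(2*y) + 3)^3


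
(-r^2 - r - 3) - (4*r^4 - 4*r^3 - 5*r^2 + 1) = -4*r^4 + 4*r^3 + 4*r^2 - r - 4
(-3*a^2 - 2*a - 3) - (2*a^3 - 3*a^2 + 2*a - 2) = -2*a^3 - 4*a - 1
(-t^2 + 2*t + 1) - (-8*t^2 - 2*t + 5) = 7*t^2 + 4*t - 4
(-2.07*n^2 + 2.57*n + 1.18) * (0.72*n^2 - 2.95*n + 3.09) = -1.4904*n^4 + 7.9569*n^3 - 13.1282*n^2 + 4.4603*n + 3.6462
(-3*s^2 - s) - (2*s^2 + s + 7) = -5*s^2 - 2*s - 7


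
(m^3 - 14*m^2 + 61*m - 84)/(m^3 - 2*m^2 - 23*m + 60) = (m - 7)/(m + 5)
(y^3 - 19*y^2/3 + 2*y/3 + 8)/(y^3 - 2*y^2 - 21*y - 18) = (y - 4/3)/(y + 3)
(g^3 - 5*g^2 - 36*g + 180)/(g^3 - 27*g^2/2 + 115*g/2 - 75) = 2*(g + 6)/(2*g - 5)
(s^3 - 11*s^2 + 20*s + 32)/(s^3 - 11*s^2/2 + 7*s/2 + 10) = 2*(s - 8)/(2*s - 5)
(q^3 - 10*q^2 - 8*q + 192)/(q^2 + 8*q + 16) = (q^2 - 14*q + 48)/(q + 4)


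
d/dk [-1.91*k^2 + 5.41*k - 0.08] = 5.41 - 3.82*k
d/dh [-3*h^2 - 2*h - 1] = -6*h - 2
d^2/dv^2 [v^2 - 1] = 2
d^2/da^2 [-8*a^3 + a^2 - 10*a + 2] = 2 - 48*a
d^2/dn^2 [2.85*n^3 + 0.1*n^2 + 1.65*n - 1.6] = 17.1*n + 0.2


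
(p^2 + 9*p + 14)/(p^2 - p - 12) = (p^2 + 9*p + 14)/(p^2 - p - 12)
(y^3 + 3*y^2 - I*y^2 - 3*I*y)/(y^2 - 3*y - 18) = y*(y - I)/(y - 6)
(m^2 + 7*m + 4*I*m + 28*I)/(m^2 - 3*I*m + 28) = (m + 7)/(m - 7*I)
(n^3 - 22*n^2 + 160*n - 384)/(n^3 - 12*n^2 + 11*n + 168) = (n^2 - 14*n + 48)/(n^2 - 4*n - 21)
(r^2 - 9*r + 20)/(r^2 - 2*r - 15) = (r - 4)/(r + 3)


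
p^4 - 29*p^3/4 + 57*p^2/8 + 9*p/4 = p*(p - 6)*(p - 3/2)*(p + 1/4)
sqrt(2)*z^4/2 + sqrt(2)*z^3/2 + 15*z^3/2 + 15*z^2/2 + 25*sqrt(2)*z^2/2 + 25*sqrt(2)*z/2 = z*(z + 5*sqrt(2)/2)*(z + 5*sqrt(2))*(sqrt(2)*z/2 + sqrt(2)/2)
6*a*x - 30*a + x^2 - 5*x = (6*a + x)*(x - 5)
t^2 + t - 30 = (t - 5)*(t + 6)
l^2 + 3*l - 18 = (l - 3)*(l + 6)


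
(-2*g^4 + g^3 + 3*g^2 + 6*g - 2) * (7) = -14*g^4 + 7*g^3 + 21*g^2 + 42*g - 14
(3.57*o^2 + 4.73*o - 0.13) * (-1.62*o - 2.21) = -5.7834*o^3 - 15.5523*o^2 - 10.2427*o + 0.2873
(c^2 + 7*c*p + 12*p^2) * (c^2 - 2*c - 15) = c^4 + 7*c^3*p - 2*c^3 + 12*c^2*p^2 - 14*c^2*p - 15*c^2 - 24*c*p^2 - 105*c*p - 180*p^2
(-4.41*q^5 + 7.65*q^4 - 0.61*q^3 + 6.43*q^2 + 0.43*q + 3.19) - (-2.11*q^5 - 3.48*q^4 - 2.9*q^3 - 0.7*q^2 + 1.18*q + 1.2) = -2.3*q^5 + 11.13*q^4 + 2.29*q^3 + 7.13*q^2 - 0.75*q + 1.99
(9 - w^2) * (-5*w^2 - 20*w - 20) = 5*w^4 + 20*w^3 - 25*w^2 - 180*w - 180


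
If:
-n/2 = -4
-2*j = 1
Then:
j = -1/2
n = 8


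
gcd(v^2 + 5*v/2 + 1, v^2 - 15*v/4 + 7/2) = 1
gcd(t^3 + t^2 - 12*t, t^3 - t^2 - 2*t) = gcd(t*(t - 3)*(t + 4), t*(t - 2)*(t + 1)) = t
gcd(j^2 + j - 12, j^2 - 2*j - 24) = j + 4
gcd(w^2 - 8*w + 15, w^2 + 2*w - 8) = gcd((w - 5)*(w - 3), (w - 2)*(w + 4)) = 1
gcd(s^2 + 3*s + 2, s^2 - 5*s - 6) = s + 1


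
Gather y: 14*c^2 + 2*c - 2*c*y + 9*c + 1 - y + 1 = 14*c^2 + 11*c + y*(-2*c - 1) + 2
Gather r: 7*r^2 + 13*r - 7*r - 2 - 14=7*r^2 + 6*r - 16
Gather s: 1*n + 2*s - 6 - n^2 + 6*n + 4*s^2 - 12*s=-n^2 + 7*n + 4*s^2 - 10*s - 6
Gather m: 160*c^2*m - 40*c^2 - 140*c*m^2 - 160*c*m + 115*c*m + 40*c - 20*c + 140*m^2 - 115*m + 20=-40*c^2 + 20*c + m^2*(140 - 140*c) + m*(160*c^2 - 45*c - 115) + 20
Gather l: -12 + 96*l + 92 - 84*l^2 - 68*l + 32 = -84*l^2 + 28*l + 112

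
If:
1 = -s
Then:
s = -1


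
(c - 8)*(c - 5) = c^2 - 13*c + 40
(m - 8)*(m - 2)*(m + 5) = m^3 - 5*m^2 - 34*m + 80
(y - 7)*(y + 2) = y^2 - 5*y - 14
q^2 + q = q*(q + 1)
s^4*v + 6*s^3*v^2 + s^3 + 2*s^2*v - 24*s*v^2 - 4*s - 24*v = (s - 2)*(s + 2)*(s + 6*v)*(s*v + 1)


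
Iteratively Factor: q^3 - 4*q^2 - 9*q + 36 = (q - 3)*(q^2 - q - 12) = (q - 4)*(q - 3)*(q + 3)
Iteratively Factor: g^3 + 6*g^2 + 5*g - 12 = (g + 3)*(g^2 + 3*g - 4) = (g - 1)*(g + 3)*(g + 4)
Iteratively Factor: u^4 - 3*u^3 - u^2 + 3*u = (u - 3)*(u^3 - u) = u*(u - 3)*(u^2 - 1) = u*(u - 3)*(u + 1)*(u - 1)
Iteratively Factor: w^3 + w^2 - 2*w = (w - 1)*(w^2 + 2*w) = w*(w - 1)*(w + 2)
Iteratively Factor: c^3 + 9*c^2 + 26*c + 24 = (c + 3)*(c^2 + 6*c + 8) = (c + 2)*(c + 3)*(c + 4)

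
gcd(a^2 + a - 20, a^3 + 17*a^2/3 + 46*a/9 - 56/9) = 1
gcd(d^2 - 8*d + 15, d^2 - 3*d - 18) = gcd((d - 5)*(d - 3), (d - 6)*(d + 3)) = 1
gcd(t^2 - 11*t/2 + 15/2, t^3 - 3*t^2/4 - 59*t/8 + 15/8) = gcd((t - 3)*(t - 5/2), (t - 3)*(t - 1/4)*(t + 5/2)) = t - 3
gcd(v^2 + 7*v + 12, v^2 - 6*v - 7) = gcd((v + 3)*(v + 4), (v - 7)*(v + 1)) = 1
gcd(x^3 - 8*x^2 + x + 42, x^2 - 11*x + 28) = x - 7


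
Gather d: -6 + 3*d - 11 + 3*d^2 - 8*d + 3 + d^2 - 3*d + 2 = 4*d^2 - 8*d - 12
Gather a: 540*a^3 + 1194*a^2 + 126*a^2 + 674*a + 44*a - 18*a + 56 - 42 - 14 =540*a^3 + 1320*a^2 + 700*a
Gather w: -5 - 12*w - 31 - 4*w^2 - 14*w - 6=-4*w^2 - 26*w - 42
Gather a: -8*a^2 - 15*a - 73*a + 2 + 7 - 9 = -8*a^2 - 88*a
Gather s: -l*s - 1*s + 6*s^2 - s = 6*s^2 + s*(-l - 2)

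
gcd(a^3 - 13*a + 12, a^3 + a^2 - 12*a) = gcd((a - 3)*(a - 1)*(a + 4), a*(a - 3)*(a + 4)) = a^2 + a - 12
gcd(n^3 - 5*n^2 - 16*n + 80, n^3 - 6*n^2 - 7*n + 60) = n^2 - 9*n + 20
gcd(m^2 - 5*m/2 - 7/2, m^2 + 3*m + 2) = m + 1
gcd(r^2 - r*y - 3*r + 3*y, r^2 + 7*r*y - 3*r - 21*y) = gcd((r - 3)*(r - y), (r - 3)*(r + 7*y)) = r - 3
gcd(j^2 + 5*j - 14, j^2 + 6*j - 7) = j + 7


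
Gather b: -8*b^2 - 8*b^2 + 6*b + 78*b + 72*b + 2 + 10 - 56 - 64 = -16*b^2 + 156*b - 108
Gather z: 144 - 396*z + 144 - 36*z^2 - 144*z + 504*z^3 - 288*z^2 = 504*z^3 - 324*z^2 - 540*z + 288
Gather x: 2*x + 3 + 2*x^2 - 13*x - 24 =2*x^2 - 11*x - 21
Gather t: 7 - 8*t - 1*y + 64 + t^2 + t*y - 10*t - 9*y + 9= t^2 + t*(y - 18) - 10*y + 80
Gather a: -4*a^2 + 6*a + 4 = -4*a^2 + 6*a + 4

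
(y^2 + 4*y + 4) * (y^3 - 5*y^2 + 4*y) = y^5 - y^4 - 12*y^3 - 4*y^2 + 16*y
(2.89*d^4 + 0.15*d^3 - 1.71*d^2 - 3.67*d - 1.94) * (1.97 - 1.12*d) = -3.2368*d^5 + 5.5253*d^4 + 2.2107*d^3 + 0.7417*d^2 - 5.0571*d - 3.8218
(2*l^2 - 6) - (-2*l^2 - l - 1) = 4*l^2 + l - 5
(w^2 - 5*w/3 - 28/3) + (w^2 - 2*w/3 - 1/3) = 2*w^2 - 7*w/3 - 29/3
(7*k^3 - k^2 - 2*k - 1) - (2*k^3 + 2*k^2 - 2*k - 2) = 5*k^3 - 3*k^2 + 1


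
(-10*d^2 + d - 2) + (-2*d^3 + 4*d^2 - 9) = -2*d^3 - 6*d^2 + d - 11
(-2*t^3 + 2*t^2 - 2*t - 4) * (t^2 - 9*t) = -2*t^5 + 20*t^4 - 20*t^3 + 14*t^2 + 36*t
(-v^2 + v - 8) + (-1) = -v^2 + v - 9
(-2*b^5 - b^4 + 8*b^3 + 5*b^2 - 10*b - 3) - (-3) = -2*b^5 - b^4 + 8*b^3 + 5*b^2 - 10*b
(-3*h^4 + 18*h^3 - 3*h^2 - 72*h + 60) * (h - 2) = -3*h^5 + 24*h^4 - 39*h^3 - 66*h^2 + 204*h - 120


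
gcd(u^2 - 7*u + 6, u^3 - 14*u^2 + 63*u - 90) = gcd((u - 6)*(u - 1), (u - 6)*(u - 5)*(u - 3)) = u - 6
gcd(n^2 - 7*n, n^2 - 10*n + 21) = n - 7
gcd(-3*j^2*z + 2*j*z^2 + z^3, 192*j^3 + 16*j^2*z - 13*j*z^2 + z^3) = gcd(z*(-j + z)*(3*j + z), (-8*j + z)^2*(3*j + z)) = 3*j + z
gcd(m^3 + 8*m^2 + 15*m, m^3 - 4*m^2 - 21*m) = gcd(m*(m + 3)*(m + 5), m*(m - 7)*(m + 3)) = m^2 + 3*m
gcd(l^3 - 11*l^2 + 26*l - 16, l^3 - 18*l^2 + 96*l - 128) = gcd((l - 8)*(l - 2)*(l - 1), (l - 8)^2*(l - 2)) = l^2 - 10*l + 16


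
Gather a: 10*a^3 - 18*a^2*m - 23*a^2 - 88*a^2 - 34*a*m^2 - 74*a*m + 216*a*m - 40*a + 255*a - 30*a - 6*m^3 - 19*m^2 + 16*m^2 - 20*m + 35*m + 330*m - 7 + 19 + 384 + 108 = 10*a^3 + a^2*(-18*m - 111) + a*(-34*m^2 + 142*m + 185) - 6*m^3 - 3*m^2 + 345*m + 504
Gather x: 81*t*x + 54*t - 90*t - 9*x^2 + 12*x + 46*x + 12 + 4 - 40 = -36*t - 9*x^2 + x*(81*t + 58) - 24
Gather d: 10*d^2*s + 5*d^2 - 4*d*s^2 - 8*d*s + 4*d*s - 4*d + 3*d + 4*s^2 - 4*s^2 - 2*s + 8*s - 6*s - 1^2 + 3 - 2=d^2*(10*s + 5) + d*(-4*s^2 - 4*s - 1)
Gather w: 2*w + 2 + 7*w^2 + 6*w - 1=7*w^2 + 8*w + 1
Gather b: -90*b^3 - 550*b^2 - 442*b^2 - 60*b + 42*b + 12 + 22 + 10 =-90*b^3 - 992*b^2 - 18*b + 44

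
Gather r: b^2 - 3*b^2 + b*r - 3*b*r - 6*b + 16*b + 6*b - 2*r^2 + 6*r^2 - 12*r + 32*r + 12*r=-2*b^2 + 16*b + 4*r^2 + r*(32 - 2*b)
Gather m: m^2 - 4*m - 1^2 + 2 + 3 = m^2 - 4*m + 4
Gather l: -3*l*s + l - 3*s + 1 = l*(1 - 3*s) - 3*s + 1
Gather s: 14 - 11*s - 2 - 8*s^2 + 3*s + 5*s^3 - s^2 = 5*s^3 - 9*s^2 - 8*s + 12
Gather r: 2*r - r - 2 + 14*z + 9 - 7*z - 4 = r + 7*z + 3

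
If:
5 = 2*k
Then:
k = 5/2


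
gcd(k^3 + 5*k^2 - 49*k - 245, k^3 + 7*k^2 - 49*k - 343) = k^2 - 49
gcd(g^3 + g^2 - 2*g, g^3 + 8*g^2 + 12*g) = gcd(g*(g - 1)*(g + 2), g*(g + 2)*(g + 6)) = g^2 + 2*g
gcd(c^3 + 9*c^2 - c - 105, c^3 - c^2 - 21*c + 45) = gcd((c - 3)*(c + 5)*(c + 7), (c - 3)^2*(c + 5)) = c^2 + 2*c - 15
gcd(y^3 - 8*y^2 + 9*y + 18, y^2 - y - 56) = 1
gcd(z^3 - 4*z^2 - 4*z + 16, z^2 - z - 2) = z - 2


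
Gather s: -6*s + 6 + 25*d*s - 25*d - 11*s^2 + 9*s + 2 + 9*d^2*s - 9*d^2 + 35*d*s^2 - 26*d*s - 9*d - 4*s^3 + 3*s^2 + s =-9*d^2 - 34*d - 4*s^3 + s^2*(35*d - 8) + s*(9*d^2 - d + 4) + 8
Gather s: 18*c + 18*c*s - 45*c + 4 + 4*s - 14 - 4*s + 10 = 18*c*s - 27*c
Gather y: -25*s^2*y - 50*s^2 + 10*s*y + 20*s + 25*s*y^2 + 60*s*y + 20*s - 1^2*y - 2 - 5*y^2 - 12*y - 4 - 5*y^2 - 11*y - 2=-50*s^2 + 40*s + y^2*(25*s - 10) + y*(-25*s^2 + 70*s - 24) - 8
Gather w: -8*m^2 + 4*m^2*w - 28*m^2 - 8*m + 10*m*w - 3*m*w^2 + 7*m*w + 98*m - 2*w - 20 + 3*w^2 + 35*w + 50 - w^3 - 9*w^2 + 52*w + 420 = -36*m^2 + 90*m - w^3 + w^2*(-3*m - 6) + w*(4*m^2 + 17*m + 85) + 450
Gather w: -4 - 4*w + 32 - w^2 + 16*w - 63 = -w^2 + 12*w - 35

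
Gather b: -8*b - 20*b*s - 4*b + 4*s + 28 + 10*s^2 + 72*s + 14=b*(-20*s - 12) + 10*s^2 + 76*s + 42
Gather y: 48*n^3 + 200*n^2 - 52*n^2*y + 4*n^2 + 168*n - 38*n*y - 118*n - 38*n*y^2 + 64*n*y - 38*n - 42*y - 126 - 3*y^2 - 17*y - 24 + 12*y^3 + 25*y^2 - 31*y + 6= 48*n^3 + 204*n^2 + 12*n + 12*y^3 + y^2*(22 - 38*n) + y*(-52*n^2 + 26*n - 90) - 144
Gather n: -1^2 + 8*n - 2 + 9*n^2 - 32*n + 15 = 9*n^2 - 24*n + 12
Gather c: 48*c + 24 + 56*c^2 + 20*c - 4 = 56*c^2 + 68*c + 20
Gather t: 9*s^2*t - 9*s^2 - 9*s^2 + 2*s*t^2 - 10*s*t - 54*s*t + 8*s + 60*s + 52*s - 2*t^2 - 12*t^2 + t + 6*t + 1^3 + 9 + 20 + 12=-18*s^2 + 120*s + t^2*(2*s - 14) + t*(9*s^2 - 64*s + 7) + 42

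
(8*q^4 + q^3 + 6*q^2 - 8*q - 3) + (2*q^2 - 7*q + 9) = 8*q^4 + q^3 + 8*q^2 - 15*q + 6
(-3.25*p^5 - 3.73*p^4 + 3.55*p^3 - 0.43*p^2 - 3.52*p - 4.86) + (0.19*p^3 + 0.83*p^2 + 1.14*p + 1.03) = -3.25*p^5 - 3.73*p^4 + 3.74*p^3 + 0.4*p^2 - 2.38*p - 3.83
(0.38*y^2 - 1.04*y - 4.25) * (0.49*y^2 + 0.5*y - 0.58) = 0.1862*y^4 - 0.3196*y^3 - 2.8229*y^2 - 1.5218*y + 2.465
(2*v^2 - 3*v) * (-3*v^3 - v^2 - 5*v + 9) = -6*v^5 + 7*v^4 - 7*v^3 + 33*v^2 - 27*v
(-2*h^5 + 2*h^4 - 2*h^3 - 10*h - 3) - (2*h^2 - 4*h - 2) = -2*h^5 + 2*h^4 - 2*h^3 - 2*h^2 - 6*h - 1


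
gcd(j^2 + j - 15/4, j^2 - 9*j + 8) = 1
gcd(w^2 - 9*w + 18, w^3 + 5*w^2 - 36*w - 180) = w - 6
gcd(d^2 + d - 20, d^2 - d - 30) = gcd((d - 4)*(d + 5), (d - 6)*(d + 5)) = d + 5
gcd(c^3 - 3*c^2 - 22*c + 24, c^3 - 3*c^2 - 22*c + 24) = c^3 - 3*c^2 - 22*c + 24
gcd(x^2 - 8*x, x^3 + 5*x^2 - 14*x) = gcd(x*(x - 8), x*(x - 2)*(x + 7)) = x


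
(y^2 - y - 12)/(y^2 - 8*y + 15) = (y^2 - y - 12)/(y^2 - 8*y + 15)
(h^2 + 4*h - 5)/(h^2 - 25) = (h - 1)/(h - 5)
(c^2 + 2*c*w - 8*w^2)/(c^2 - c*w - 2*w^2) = (c + 4*w)/(c + w)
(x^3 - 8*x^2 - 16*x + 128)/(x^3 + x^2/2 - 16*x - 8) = 2*(x - 8)/(2*x + 1)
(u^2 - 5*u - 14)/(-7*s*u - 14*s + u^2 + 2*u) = (7 - u)/(7*s - u)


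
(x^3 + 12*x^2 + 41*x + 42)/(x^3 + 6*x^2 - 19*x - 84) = (x + 2)/(x - 4)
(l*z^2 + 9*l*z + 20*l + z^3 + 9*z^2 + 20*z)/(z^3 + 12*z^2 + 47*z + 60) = (l + z)/(z + 3)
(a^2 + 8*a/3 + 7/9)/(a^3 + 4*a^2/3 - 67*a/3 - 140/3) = (a + 1/3)/(a^2 - a - 20)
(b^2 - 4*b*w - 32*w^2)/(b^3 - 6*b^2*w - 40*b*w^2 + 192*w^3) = (-b - 4*w)/(-b^2 - 2*b*w + 24*w^2)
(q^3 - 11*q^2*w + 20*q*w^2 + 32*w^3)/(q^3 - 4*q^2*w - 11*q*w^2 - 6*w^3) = (q^2 - 12*q*w + 32*w^2)/(q^2 - 5*q*w - 6*w^2)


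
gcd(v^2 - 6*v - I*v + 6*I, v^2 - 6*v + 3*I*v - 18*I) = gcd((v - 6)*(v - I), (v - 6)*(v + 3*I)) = v - 6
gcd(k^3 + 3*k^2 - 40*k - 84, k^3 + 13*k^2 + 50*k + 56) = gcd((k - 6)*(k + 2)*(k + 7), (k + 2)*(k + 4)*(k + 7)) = k^2 + 9*k + 14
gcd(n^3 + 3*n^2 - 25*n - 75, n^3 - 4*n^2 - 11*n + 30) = n^2 - 2*n - 15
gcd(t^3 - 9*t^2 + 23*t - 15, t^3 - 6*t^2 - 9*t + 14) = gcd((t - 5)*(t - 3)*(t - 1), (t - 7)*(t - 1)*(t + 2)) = t - 1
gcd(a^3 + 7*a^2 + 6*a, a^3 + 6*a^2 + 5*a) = a^2 + a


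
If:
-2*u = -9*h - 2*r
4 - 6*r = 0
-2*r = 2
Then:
No Solution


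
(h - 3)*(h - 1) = h^2 - 4*h + 3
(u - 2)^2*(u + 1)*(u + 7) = u^4 + 4*u^3 - 21*u^2 + 4*u + 28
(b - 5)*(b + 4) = b^2 - b - 20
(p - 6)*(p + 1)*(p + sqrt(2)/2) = p^3 - 5*p^2 + sqrt(2)*p^2/2 - 6*p - 5*sqrt(2)*p/2 - 3*sqrt(2)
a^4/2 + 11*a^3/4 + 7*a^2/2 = a^2*(a/2 + 1)*(a + 7/2)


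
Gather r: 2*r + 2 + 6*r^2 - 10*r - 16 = 6*r^2 - 8*r - 14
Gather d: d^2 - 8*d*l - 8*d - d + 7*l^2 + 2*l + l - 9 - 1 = d^2 + d*(-8*l - 9) + 7*l^2 + 3*l - 10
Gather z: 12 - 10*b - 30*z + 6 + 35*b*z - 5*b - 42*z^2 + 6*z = -15*b - 42*z^2 + z*(35*b - 24) + 18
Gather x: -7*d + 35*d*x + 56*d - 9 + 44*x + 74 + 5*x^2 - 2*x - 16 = 49*d + 5*x^2 + x*(35*d + 42) + 49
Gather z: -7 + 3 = -4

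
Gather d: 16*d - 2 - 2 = 16*d - 4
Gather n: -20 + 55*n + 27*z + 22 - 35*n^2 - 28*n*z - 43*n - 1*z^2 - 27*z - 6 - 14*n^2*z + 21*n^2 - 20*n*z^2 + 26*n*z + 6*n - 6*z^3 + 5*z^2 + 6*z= n^2*(-14*z - 14) + n*(-20*z^2 - 2*z + 18) - 6*z^3 + 4*z^2 + 6*z - 4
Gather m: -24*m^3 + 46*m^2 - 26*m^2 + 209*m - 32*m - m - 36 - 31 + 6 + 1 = -24*m^3 + 20*m^2 + 176*m - 60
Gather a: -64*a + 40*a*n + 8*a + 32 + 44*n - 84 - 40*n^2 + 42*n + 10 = a*(40*n - 56) - 40*n^2 + 86*n - 42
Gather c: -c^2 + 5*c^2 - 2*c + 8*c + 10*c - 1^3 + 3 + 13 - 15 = 4*c^2 + 16*c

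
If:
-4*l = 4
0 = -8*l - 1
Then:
No Solution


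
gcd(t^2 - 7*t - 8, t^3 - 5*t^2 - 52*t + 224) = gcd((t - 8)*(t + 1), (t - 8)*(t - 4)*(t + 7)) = t - 8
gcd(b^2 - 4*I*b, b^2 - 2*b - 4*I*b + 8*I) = b - 4*I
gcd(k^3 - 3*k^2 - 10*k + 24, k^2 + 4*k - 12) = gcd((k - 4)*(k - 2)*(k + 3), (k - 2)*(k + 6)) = k - 2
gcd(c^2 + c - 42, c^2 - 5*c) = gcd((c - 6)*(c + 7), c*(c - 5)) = 1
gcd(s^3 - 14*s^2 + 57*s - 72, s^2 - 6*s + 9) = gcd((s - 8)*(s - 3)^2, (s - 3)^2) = s^2 - 6*s + 9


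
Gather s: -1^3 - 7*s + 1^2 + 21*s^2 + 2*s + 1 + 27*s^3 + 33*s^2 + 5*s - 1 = 27*s^3 + 54*s^2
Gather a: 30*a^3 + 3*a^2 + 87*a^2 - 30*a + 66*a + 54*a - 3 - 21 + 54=30*a^3 + 90*a^2 + 90*a + 30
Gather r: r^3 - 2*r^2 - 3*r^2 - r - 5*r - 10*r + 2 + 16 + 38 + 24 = r^3 - 5*r^2 - 16*r + 80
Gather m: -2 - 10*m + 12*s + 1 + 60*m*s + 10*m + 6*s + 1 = 60*m*s + 18*s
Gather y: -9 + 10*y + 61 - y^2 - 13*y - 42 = -y^2 - 3*y + 10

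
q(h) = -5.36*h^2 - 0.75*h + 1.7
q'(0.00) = -0.75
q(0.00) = 1.70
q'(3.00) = -32.91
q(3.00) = -48.79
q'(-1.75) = 18.01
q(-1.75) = -13.40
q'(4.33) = -47.17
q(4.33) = -102.04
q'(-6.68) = 70.86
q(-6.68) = -232.47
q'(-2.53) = 26.37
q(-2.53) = -30.71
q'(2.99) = -32.80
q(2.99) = -48.46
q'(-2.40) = 24.98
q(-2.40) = -27.37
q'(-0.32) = 2.68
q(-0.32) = 1.39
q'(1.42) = -15.97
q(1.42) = -10.17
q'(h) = -10.72*h - 0.75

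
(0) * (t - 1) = 0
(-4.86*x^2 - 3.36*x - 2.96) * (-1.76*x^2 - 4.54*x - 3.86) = 8.5536*x^4 + 27.978*x^3 + 39.2236*x^2 + 26.408*x + 11.4256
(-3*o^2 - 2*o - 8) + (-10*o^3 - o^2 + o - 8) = -10*o^3 - 4*o^2 - o - 16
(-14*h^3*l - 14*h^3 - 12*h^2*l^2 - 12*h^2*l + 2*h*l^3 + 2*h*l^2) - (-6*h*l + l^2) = -14*h^3*l - 14*h^3 - 12*h^2*l^2 - 12*h^2*l + 2*h*l^3 + 2*h*l^2 + 6*h*l - l^2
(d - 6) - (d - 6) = 0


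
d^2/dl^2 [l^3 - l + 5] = 6*l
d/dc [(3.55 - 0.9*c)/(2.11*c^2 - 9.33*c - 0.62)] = (1.899*c^2 - 14.981*c + 33.6795)/(4.4521*c^4 - 39.3726*c^3 + 84.4325*c^2 + 11.5692*c + 0.3844)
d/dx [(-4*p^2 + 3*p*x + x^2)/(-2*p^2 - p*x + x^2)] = 2*p*(-5*p^2 + 2*p*x - 2*x^2)/(4*p^4 + 4*p^3*x - 3*p^2*x^2 - 2*p*x^3 + x^4)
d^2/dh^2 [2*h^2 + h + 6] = 4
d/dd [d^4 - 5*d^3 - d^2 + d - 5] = 4*d^3 - 15*d^2 - 2*d + 1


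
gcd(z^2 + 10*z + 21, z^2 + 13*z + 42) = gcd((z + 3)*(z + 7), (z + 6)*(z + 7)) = z + 7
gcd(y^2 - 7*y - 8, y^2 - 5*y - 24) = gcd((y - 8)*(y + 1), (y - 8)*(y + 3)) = y - 8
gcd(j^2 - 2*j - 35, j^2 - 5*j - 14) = j - 7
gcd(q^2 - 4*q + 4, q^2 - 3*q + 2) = q - 2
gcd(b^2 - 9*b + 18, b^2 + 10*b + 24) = 1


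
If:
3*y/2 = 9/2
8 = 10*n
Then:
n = 4/5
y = 3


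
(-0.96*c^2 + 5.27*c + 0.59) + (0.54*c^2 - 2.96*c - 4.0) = -0.42*c^2 + 2.31*c - 3.41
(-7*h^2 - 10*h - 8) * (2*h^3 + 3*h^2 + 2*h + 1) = -14*h^5 - 41*h^4 - 60*h^3 - 51*h^2 - 26*h - 8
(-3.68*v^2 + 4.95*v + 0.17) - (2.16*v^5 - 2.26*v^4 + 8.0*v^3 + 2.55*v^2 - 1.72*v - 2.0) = -2.16*v^5 + 2.26*v^4 - 8.0*v^3 - 6.23*v^2 + 6.67*v + 2.17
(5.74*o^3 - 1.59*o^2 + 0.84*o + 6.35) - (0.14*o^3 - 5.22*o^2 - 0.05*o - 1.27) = 5.6*o^3 + 3.63*o^2 + 0.89*o + 7.62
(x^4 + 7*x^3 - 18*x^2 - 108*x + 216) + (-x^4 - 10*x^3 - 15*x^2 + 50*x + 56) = -3*x^3 - 33*x^2 - 58*x + 272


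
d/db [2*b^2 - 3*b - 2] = 4*b - 3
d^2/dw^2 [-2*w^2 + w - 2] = -4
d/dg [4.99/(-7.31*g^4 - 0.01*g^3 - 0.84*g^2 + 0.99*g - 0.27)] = (145.9076*g^3 + 0.1497*g^2 + 8.3832*g - 4.9401)/(7.31*g^4 + 0.01*g^3 + 0.84*g^2 - 0.99*g + 0.27)^2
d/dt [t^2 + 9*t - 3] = 2*t + 9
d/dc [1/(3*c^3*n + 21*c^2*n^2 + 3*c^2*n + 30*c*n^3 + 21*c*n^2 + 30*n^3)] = (-3*c^2 - 14*c*n - 2*c - 10*n^2 - 7*n)/(3*n*(c^3 + 7*c^2*n + c^2 + 10*c*n^2 + 7*c*n + 10*n^2)^2)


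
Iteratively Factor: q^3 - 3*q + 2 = (q - 1)*(q^2 + q - 2) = (q - 1)*(q + 2)*(q - 1)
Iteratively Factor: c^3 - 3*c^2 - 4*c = (c + 1)*(c^2 - 4*c) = (c - 4)*(c + 1)*(c)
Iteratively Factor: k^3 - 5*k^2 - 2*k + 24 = (k - 3)*(k^2 - 2*k - 8) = (k - 3)*(k + 2)*(k - 4)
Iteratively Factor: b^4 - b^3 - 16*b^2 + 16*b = (b)*(b^3 - b^2 - 16*b + 16) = b*(b - 1)*(b^2 - 16) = b*(b - 1)*(b + 4)*(b - 4)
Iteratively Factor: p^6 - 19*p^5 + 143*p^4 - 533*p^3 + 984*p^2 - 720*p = (p - 4)*(p^5 - 15*p^4 + 83*p^3 - 201*p^2 + 180*p) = (p - 4)^2*(p^4 - 11*p^3 + 39*p^2 - 45*p) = (p - 4)^2*(p - 3)*(p^3 - 8*p^2 + 15*p) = p*(p - 4)^2*(p - 3)*(p^2 - 8*p + 15) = p*(p - 4)^2*(p - 3)^2*(p - 5)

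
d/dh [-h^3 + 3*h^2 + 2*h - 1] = -3*h^2 + 6*h + 2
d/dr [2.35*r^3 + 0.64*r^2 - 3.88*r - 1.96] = 7.05*r^2 + 1.28*r - 3.88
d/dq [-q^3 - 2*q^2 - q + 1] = -3*q^2 - 4*q - 1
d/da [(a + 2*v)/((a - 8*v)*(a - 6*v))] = (-a^2 - 4*a*v + 76*v^2)/(a^4 - 28*a^3*v + 292*a^2*v^2 - 1344*a*v^3 + 2304*v^4)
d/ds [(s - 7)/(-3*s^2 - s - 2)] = (-3*s^2 - s + (s - 7)*(6*s + 1) - 2)/(3*s^2 + s + 2)^2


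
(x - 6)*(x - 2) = x^2 - 8*x + 12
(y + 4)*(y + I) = y^2 + 4*y + I*y + 4*I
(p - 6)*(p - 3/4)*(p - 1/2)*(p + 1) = p^4 - 25*p^3/4 + 5*p^2/8 + 45*p/8 - 9/4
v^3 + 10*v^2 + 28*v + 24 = (v + 2)^2*(v + 6)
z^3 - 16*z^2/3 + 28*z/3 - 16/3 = (z - 2)^2*(z - 4/3)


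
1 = 1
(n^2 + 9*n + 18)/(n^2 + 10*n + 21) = (n + 6)/(n + 7)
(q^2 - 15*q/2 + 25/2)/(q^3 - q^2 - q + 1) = (q^2 - 15*q/2 + 25/2)/(q^3 - q^2 - q + 1)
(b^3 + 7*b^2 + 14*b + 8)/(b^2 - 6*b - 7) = (b^2 + 6*b + 8)/(b - 7)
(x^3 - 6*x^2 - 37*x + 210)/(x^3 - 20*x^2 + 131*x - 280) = (x + 6)/(x - 8)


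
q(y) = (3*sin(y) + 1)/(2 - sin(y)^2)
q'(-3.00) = -1.46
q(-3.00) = 0.29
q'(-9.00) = -1.55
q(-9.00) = -0.13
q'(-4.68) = -0.36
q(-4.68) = 3.99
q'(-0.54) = 1.64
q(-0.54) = -0.31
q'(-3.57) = -2.00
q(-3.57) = 1.23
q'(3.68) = -1.64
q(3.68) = -0.31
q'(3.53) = -1.52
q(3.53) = -0.07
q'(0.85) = 2.94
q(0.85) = 2.27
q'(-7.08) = 1.93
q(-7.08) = -0.77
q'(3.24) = -1.47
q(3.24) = 0.35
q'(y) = 3*cos(y)/(2 - sin(y)^2) + 2*(3*sin(y) + 1)*sin(y)*cos(y)/(2 - sin(y)^2)^2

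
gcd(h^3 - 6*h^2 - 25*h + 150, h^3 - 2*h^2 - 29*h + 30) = h^2 - h - 30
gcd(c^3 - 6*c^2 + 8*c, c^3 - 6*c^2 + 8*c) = c^3 - 6*c^2 + 8*c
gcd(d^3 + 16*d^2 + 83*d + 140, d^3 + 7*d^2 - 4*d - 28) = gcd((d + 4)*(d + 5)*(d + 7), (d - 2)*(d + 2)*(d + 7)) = d + 7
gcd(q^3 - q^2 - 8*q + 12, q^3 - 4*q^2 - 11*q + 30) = q^2 + q - 6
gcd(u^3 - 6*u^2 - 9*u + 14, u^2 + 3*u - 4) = u - 1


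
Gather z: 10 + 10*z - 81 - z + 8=9*z - 63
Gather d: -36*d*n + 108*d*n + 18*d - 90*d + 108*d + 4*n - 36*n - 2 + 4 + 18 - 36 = d*(72*n + 36) - 32*n - 16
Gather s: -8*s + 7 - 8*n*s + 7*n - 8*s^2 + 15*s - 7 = 7*n - 8*s^2 + s*(7 - 8*n)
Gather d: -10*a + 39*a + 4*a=33*a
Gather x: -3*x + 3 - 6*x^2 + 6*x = -6*x^2 + 3*x + 3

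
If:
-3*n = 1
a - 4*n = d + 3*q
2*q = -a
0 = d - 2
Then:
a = 4/15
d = 2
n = -1/3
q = -2/15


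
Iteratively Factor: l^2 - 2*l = (l)*(l - 2)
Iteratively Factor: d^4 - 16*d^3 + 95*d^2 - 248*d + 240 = (d - 4)*(d^3 - 12*d^2 + 47*d - 60) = (d - 5)*(d - 4)*(d^2 - 7*d + 12) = (d - 5)*(d - 4)^2*(d - 3)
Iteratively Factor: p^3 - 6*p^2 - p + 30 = (p - 3)*(p^2 - 3*p - 10) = (p - 3)*(p + 2)*(p - 5)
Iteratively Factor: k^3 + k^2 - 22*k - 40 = (k - 5)*(k^2 + 6*k + 8) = (k - 5)*(k + 4)*(k + 2)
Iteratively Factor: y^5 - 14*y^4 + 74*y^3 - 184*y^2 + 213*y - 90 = (y - 5)*(y^4 - 9*y^3 + 29*y^2 - 39*y + 18) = (y - 5)*(y - 2)*(y^3 - 7*y^2 + 15*y - 9) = (y - 5)*(y - 3)*(y - 2)*(y^2 - 4*y + 3) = (y - 5)*(y - 3)*(y - 2)*(y - 1)*(y - 3)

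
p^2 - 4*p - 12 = (p - 6)*(p + 2)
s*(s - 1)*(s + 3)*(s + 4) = s^4 + 6*s^3 + 5*s^2 - 12*s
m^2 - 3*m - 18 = (m - 6)*(m + 3)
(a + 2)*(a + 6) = a^2 + 8*a + 12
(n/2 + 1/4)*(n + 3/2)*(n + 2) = n^3/2 + 2*n^2 + 19*n/8 + 3/4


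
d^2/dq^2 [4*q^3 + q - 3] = 24*q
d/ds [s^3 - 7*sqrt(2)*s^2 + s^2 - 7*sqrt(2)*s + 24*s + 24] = 3*s^2 - 14*sqrt(2)*s + 2*s - 7*sqrt(2) + 24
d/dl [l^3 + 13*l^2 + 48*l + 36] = 3*l^2 + 26*l + 48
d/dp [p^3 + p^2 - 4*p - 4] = 3*p^2 + 2*p - 4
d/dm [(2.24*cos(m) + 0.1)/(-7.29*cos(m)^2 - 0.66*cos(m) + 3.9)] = (16.3296*sin(m)^2 - 1.458*cos(m) - 25.1316)*sin(m)/(7.29*cos(m)^2 + 0.66*cos(m) - 3.9)^2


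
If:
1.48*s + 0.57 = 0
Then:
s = -0.39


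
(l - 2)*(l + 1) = l^2 - l - 2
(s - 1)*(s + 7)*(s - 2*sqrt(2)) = s^3 - 2*sqrt(2)*s^2 + 6*s^2 - 12*sqrt(2)*s - 7*s + 14*sqrt(2)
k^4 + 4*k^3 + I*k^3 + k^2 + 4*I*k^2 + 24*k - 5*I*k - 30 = (k - 1)*(k + 5)*(k - 2*I)*(k + 3*I)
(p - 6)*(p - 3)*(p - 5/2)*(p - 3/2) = p^4 - 13*p^3 + 231*p^2/4 - 423*p/4 + 135/2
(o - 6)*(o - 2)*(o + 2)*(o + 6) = o^4 - 40*o^2 + 144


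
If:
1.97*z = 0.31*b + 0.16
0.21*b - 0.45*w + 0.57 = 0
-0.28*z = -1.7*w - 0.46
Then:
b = -3.46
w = -0.35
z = -0.46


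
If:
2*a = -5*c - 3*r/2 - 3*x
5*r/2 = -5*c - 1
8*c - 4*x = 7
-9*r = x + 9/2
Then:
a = 251/80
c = -17/320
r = -47/160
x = -297/160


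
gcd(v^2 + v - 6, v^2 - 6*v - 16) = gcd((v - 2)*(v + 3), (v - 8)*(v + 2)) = 1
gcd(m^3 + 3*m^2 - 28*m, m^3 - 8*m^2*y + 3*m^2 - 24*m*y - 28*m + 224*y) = m^2 + 3*m - 28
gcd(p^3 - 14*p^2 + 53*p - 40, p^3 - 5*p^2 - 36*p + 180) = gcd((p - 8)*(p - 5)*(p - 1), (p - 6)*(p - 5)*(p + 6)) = p - 5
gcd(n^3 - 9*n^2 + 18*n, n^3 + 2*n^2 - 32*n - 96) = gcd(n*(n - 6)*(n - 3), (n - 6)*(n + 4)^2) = n - 6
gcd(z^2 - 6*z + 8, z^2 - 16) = z - 4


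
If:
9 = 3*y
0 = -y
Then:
No Solution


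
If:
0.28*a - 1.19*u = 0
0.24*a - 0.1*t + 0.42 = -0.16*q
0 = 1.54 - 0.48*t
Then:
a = 4.25*u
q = -6.375*u - 0.619791666666667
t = 3.21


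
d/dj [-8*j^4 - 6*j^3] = j^2*(-32*j - 18)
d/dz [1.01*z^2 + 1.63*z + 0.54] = 2.02*z + 1.63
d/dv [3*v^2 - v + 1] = 6*v - 1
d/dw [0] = 0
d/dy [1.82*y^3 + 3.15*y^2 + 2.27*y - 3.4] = 5.46*y^2 + 6.3*y + 2.27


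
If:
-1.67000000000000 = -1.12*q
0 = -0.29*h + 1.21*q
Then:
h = 6.22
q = 1.49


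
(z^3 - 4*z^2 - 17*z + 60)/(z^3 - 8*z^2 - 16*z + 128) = (z^2 - 8*z + 15)/(z^2 - 12*z + 32)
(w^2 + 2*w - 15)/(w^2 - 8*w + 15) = (w + 5)/(w - 5)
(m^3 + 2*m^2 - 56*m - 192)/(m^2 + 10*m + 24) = m - 8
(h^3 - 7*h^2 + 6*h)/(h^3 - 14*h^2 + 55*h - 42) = h/(h - 7)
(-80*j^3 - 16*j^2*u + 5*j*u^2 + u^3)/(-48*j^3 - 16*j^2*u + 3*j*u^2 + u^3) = (5*j + u)/(3*j + u)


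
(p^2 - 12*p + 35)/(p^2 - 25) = (p - 7)/(p + 5)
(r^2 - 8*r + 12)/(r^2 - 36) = (r - 2)/(r + 6)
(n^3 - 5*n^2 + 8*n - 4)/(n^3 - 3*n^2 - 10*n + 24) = (n^2 - 3*n + 2)/(n^2 - n - 12)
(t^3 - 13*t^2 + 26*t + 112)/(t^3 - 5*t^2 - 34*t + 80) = (t^2 - 5*t - 14)/(t^2 + 3*t - 10)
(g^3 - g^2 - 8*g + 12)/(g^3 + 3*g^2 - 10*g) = (g^2 + g - 6)/(g*(g + 5))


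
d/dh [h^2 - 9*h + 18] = 2*h - 9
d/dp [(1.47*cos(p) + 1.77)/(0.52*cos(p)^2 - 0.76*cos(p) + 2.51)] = (0.7644*cos(p)^2 + 1.8408*cos(p) - 5.0349)*sin(p)/(0.2704*cos(p)^4 - 0.7904*cos(p)^3 + 3.188*cos(p)^2 - 3.8152*cos(p) + 6.3001)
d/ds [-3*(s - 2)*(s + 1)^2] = 9 - 9*s^2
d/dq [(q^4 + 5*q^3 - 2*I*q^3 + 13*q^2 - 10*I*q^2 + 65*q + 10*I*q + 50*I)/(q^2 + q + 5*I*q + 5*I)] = (2*q^5 + q^4*(8 + 13*I) + q^3*(30 + 66*I) + q^2*(28 + 120*I) + q*(100 + 30*I) + 200 + 275*I)/(q^4 + q^3*(2 + 10*I) + q^2*(-24 + 20*I) + q*(-50 + 10*I) - 25)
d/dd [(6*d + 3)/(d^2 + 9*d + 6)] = 3*(-2*d^2 - 2*d + 3)/(d^4 + 18*d^3 + 93*d^2 + 108*d + 36)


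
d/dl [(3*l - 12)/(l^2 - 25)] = 3*(l^2 - 2*l*(l - 4) - 25)/(l^2 - 25)^2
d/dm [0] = 0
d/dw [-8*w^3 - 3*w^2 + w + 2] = -24*w^2 - 6*w + 1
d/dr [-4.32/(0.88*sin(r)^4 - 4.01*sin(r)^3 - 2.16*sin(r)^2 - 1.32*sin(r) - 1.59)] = (15.2064*sin(r)^3 - 51.9696*sin(r)^2 - 18.6624*sin(r) - 5.7024)*cos(r)/(-0.88*sin(r)^4 + 4.01*sin(r)^3 + 2.16*sin(r)^2 + 1.32*sin(r) + 1.59)^2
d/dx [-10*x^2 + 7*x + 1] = 7 - 20*x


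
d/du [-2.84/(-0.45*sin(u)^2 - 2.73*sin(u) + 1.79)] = -(2.556*sin(u) + 7.7532)*cos(u)/(0.45*sin(u)^2 + 2.73*sin(u) - 1.79)^2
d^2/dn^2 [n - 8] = 0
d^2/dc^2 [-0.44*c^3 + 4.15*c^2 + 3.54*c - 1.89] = 8.3 - 2.64*c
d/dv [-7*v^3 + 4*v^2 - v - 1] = -21*v^2 + 8*v - 1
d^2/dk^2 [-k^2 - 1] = -2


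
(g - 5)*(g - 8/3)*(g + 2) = g^3 - 17*g^2/3 - 2*g + 80/3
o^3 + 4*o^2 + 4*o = o*(o + 2)^2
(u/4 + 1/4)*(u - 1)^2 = u^3/4 - u^2/4 - u/4 + 1/4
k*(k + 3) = k^2 + 3*k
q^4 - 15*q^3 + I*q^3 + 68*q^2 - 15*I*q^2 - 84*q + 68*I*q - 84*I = (q - 7)*(q - 6)*(q - 2)*(q + I)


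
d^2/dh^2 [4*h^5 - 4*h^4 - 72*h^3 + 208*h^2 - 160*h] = 80*h^3 - 48*h^2 - 432*h + 416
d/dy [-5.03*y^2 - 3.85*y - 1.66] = -10.06*y - 3.85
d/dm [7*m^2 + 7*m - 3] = 14*m + 7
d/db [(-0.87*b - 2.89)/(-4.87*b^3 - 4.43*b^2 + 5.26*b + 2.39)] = (-8.4738*b^3 - 46.077*b^2 - 25.6054*b + 13.1221)/(23.7169*b^6 + 43.1482*b^5 - 31.6075*b^4 - 69.8822*b^3 + 6.4922*b^2 + 25.1428*b + 5.7121)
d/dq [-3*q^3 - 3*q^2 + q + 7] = -9*q^2 - 6*q + 1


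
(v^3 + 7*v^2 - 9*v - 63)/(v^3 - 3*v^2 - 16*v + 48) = (v^2 + 10*v + 21)/(v^2 - 16)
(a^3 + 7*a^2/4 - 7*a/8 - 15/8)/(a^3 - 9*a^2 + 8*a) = (8*a^2 + 22*a + 15)/(8*a*(a - 8))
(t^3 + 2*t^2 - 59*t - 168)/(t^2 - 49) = (t^2 - 5*t - 24)/(t - 7)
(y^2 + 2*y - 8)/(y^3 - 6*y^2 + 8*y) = (y + 4)/(y*(y - 4))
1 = 1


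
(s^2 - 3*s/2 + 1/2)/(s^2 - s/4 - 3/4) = 2*(2*s - 1)/(4*s + 3)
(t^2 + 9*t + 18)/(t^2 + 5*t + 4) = (t^2 + 9*t + 18)/(t^2 + 5*t + 4)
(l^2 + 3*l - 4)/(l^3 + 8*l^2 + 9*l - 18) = (l + 4)/(l^2 + 9*l + 18)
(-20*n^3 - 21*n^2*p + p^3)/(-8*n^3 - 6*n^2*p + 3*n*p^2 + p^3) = (-5*n + p)/(-2*n + p)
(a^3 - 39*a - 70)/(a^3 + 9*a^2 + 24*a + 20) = (a - 7)/(a + 2)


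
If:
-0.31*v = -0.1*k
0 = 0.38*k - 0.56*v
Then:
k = 0.00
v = 0.00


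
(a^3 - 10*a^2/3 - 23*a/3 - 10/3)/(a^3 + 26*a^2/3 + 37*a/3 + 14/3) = (a - 5)/(a + 7)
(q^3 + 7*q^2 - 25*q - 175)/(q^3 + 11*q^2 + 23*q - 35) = (q - 5)/(q - 1)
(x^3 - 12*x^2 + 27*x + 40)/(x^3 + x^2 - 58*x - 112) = (x^2 - 4*x - 5)/(x^2 + 9*x + 14)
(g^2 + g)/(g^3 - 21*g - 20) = g/(g^2 - g - 20)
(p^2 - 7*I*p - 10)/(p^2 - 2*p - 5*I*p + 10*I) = (p - 2*I)/(p - 2)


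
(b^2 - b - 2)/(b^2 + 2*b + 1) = (b - 2)/(b + 1)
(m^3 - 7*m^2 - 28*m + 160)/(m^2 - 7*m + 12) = (m^2 - 3*m - 40)/(m - 3)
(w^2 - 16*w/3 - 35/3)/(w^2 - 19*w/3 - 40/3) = (w - 7)/(w - 8)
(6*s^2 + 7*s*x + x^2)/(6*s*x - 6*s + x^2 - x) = (s + x)/(x - 1)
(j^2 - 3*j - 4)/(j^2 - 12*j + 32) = (j + 1)/(j - 8)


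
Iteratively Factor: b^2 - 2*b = (b)*(b - 2)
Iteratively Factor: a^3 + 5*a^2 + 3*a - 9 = (a + 3)*(a^2 + 2*a - 3) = (a + 3)^2*(a - 1)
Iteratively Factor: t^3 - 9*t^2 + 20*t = (t - 4)*(t^2 - 5*t) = t*(t - 4)*(t - 5)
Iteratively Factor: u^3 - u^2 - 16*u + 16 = (u + 4)*(u^2 - 5*u + 4) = (u - 4)*(u + 4)*(u - 1)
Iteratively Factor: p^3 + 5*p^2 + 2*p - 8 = (p + 4)*(p^2 + p - 2) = (p + 2)*(p + 4)*(p - 1)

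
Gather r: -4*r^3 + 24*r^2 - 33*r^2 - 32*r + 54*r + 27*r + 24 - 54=-4*r^3 - 9*r^2 + 49*r - 30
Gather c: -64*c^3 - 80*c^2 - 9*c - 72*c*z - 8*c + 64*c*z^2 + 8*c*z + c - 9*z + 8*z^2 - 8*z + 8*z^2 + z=-64*c^3 - 80*c^2 + c*(64*z^2 - 64*z - 16) + 16*z^2 - 16*z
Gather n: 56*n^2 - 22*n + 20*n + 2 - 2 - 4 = 56*n^2 - 2*n - 4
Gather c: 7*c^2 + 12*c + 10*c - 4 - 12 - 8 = 7*c^2 + 22*c - 24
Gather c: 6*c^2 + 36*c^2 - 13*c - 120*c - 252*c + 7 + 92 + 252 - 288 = 42*c^2 - 385*c + 63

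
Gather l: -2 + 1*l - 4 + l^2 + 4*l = l^2 + 5*l - 6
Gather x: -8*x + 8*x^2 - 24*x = 8*x^2 - 32*x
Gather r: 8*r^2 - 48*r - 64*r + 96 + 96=8*r^2 - 112*r + 192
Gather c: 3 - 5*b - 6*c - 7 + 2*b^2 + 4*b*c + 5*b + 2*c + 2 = 2*b^2 + c*(4*b - 4) - 2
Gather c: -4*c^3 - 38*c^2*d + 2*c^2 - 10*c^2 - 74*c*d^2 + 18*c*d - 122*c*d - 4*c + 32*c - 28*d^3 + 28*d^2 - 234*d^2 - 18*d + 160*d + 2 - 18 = -4*c^3 + c^2*(-38*d - 8) + c*(-74*d^2 - 104*d + 28) - 28*d^3 - 206*d^2 + 142*d - 16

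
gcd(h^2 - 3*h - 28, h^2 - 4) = 1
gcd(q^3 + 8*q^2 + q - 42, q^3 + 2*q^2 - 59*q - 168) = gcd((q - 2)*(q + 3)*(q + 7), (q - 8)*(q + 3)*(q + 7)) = q^2 + 10*q + 21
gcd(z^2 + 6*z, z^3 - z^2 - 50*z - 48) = z + 6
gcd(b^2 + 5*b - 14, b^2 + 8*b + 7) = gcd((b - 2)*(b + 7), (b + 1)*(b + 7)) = b + 7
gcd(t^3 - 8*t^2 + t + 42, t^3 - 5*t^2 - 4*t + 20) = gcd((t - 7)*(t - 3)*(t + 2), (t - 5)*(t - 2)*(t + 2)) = t + 2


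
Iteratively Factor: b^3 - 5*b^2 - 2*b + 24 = (b - 3)*(b^2 - 2*b - 8) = (b - 3)*(b + 2)*(b - 4)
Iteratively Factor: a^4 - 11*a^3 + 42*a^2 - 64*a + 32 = (a - 1)*(a^3 - 10*a^2 + 32*a - 32) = (a - 2)*(a - 1)*(a^2 - 8*a + 16) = (a - 4)*(a - 2)*(a - 1)*(a - 4)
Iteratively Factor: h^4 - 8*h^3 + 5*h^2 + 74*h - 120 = (h - 5)*(h^3 - 3*h^2 - 10*h + 24) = (h - 5)*(h - 2)*(h^2 - h - 12) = (h - 5)*(h - 2)*(h + 3)*(h - 4)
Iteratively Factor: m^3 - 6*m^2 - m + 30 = (m - 5)*(m^2 - m - 6) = (m - 5)*(m + 2)*(m - 3)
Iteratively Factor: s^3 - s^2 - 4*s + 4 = (s + 2)*(s^2 - 3*s + 2) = (s - 1)*(s + 2)*(s - 2)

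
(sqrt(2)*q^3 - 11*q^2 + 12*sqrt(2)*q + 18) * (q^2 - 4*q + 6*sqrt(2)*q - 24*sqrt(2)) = sqrt(2)*q^5 - 4*sqrt(2)*q^4 + q^4 - 54*sqrt(2)*q^3 - 4*q^3 + 162*q^2 + 216*sqrt(2)*q^2 - 648*q + 108*sqrt(2)*q - 432*sqrt(2)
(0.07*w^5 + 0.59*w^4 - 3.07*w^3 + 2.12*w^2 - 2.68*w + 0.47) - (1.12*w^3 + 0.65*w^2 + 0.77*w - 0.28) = 0.07*w^5 + 0.59*w^4 - 4.19*w^3 + 1.47*w^2 - 3.45*w + 0.75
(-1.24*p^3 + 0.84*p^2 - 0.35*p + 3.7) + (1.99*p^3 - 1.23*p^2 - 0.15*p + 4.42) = 0.75*p^3 - 0.39*p^2 - 0.5*p + 8.12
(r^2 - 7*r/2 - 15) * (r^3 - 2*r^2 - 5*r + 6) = r^5 - 11*r^4/2 - 13*r^3 + 107*r^2/2 + 54*r - 90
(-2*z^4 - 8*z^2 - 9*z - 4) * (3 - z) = 2*z^5 - 6*z^4 + 8*z^3 - 15*z^2 - 23*z - 12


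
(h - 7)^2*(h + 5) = h^3 - 9*h^2 - 21*h + 245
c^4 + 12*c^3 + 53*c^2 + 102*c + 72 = (c + 2)*(c + 3)^2*(c + 4)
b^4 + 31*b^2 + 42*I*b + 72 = (b - 6*I)*(b - I)*(b + 3*I)*(b + 4*I)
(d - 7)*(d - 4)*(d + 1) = d^3 - 10*d^2 + 17*d + 28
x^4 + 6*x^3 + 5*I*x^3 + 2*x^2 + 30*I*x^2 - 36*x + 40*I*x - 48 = (x + 2)*(x + 4)*(x + 2*I)*(x + 3*I)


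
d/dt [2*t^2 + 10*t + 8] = 4*t + 10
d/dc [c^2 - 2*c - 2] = 2*c - 2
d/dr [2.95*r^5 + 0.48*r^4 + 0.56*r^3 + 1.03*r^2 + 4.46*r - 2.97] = 14.75*r^4 + 1.92*r^3 + 1.68*r^2 + 2.06*r + 4.46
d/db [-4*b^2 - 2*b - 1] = -8*b - 2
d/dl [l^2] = 2*l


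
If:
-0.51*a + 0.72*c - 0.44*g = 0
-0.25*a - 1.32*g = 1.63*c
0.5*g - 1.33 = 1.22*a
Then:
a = -0.87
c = -0.29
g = 0.53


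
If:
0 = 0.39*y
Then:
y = 0.00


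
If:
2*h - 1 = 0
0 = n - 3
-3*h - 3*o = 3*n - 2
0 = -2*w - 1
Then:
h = 1/2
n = 3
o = -17/6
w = -1/2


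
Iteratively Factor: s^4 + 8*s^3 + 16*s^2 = (s)*(s^3 + 8*s^2 + 16*s) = s*(s + 4)*(s^2 + 4*s) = s^2*(s + 4)*(s + 4)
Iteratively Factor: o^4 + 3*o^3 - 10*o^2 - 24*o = (o + 4)*(o^3 - o^2 - 6*o) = (o + 2)*(o + 4)*(o^2 - 3*o) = o*(o + 2)*(o + 4)*(o - 3)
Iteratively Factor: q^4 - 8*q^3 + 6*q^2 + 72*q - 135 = (q - 3)*(q^3 - 5*q^2 - 9*q + 45) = (q - 5)*(q - 3)*(q^2 - 9) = (q - 5)*(q - 3)*(q + 3)*(q - 3)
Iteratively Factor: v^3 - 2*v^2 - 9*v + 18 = (v - 2)*(v^2 - 9) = (v - 3)*(v - 2)*(v + 3)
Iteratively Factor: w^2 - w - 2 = (w + 1)*(w - 2)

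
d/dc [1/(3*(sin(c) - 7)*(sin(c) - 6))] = (13 - 2*sin(c))*cos(c)/(3*(sin(c) - 7)^2*(sin(c) - 6)^2)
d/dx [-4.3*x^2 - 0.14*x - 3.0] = -8.6*x - 0.14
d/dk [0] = 0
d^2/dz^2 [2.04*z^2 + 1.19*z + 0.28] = 4.08000000000000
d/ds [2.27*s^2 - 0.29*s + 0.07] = 4.54*s - 0.29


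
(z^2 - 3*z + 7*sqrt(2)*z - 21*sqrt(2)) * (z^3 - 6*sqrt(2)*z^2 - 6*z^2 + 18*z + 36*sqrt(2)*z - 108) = z^5 - 9*z^4 + sqrt(2)*z^4 - 48*z^3 - 9*sqrt(2)*z^3 + 144*sqrt(2)*z^2 + 594*z^2 - 1134*sqrt(2)*z - 1188*z + 2268*sqrt(2)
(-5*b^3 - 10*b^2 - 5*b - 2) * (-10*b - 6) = 50*b^4 + 130*b^3 + 110*b^2 + 50*b + 12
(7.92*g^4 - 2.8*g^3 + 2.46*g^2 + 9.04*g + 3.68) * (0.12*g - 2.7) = 0.9504*g^5 - 21.72*g^4 + 7.8552*g^3 - 5.5572*g^2 - 23.9664*g - 9.936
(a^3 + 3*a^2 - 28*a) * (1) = a^3 + 3*a^2 - 28*a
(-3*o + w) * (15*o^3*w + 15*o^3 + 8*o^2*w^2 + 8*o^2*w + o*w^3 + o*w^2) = -45*o^4*w - 45*o^4 - 9*o^3*w^2 - 9*o^3*w + 5*o^2*w^3 + 5*o^2*w^2 + o*w^4 + o*w^3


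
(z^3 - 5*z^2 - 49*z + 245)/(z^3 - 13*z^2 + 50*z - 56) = (z^2 + 2*z - 35)/(z^2 - 6*z + 8)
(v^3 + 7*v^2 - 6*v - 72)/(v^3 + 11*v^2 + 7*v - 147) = (v^2 + 10*v + 24)/(v^2 + 14*v + 49)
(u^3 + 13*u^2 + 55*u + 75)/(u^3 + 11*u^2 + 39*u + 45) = (u + 5)/(u + 3)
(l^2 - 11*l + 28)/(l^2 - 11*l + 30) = (l^2 - 11*l + 28)/(l^2 - 11*l + 30)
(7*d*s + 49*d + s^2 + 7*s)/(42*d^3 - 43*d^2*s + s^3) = (s + 7)/(6*d^2 - 7*d*s + s^2)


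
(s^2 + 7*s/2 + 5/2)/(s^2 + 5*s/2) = (s + 1)/s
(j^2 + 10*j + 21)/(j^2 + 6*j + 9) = (j + 7)/(j + 3)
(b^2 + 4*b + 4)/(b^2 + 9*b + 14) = (b + 2)/(b + 7)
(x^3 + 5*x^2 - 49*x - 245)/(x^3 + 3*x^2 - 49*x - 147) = (x + 5)/(x + 3)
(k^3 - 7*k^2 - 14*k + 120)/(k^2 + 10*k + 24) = (k^2 - 11*k + 30)/(k + 6)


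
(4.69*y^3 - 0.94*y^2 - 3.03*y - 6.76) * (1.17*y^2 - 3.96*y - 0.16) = 5.4873*y^5 - 19.6722*y^4 - 0.5731*y^3 + 4.24*y^2 + 27.2544*y + 1.0816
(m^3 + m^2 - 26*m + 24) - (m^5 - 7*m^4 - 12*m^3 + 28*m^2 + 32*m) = -m^5 + 7*m^4 + 13*m^3 - 27*m^2 - 58*m + 24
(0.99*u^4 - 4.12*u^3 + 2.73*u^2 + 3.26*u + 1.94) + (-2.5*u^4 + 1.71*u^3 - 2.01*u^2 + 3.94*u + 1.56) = -1.51*u^4 - 2.41*u^3 + 0.72*u^2 + 7.2*u + 3.5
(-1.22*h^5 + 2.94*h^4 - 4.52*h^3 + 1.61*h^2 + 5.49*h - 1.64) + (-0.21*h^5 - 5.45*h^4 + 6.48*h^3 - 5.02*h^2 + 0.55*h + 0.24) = -1.43*h^5 - 2.51*h^4 + 1.96*h^3 - 3.41*h^2 + 6.04*h - 1.4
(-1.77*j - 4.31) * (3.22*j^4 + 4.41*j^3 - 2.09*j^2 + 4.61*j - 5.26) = -5.6994*j^5 - 21.6839*j^4 - 15.3078*j^3 + 0.848199999999999*j^2 - 10.5589*j + 22.6706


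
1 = 1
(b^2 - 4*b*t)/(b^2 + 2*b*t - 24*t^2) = b/(b + 6*t)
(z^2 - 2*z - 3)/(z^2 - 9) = (z + 1)/(z + 3)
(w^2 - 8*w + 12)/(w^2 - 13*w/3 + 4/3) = 3*(w^2 - 8*w + 12)/(3*w^2 - 13*w + 4)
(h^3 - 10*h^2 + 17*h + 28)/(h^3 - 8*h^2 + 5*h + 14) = (h - 4)/(h - 2)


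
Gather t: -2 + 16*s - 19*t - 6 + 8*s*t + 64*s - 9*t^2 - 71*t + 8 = 80*s - 9*t^2 + t*(8*s - 90)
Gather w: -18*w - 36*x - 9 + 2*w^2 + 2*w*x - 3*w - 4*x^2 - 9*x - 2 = 2*w^2 + w*(2*x - 21) - 4*x^2 - 45*x - 11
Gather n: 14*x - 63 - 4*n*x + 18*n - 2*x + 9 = n*(18 - 4*x) + 12*x - 54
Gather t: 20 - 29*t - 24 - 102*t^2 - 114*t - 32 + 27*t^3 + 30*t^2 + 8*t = 27*t^3 - 72*t^2 - 135*t - 36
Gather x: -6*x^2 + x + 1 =-6*x^2 + x + 1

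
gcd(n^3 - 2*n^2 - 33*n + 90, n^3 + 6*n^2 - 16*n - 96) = n + 6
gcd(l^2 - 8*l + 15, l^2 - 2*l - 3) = l - 3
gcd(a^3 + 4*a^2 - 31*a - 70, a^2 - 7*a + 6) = 1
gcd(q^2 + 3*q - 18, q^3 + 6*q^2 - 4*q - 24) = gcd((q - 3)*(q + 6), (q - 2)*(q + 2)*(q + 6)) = q + 6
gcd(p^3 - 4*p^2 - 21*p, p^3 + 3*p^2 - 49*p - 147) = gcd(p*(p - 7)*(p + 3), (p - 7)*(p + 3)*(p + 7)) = p^2 - 4*p - 21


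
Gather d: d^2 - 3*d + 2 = d^2 - 3*d + 2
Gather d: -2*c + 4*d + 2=-2*c + 4*d + 2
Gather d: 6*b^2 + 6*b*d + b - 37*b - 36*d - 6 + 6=6*b^2 - 36*b + d*(6*b - 36)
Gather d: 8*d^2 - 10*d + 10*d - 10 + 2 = 8*d^2 - 8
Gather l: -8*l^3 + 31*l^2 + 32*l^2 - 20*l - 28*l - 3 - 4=-8*l^3 + 63*l^2 - 48*l - 7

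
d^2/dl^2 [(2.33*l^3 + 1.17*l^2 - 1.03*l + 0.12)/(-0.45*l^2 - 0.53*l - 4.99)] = (1.77635683940025e-15*l^4 + 10.130276*l^3 - 21.355296*l^2 - 362.152308*l - 63.242812)/(0.091125*l^6 + 0.321975*l^5 + 3.41064*l^4 + 7.289567*l^3 + 37.820208*l^2 + 39.591159*l + 124.251499)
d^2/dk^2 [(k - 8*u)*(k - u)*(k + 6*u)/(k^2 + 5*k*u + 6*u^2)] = 24*u^2*(-k^3 + 24*k^2*u + 138*k*u^2 + 182*u^3)/(k^6 + 15*k^5*u + 93*k^4*u^2 + 305*k^3*u^3 + 558*k^2*u^4 + 540*k*u^5 + 216*u^6)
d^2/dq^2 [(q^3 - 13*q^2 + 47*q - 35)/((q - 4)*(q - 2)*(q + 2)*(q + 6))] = 2*(q^9 - 39*q^8 + 288*q^7 + 98*q^6 - 6162*q^5 + 14412*q^4 + 31856*q^3 - 221760*q^2 + 403296*q - 180032)/(q^12 + 6*q^11 - 72*q^10 - 352*q^9 + 2208*q^8 + 7104*q^7 - 34048*q^6 - 55296*q^5 + 238848*q^4 + 183808*q^3 - 755712*q^2 - 221184*q + 884736)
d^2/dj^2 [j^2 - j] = 2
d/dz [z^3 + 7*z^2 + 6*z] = 3*z^2 + 14*z + 6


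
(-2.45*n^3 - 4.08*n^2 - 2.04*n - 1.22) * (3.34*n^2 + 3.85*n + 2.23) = -8.183*n^5 - 23.0597*n^4 - 27.9851*n^3 - 21.0272*n^2 - 9.2462*n - 2.7206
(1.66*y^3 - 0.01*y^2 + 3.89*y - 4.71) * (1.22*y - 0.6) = 2.0252*y^4 - 1.0082*y^3 + 4.7518*y^2 - 8.0802*y + 2.826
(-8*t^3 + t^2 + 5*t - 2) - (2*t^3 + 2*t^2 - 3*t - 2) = -10*t^3 - t^2 + 8*t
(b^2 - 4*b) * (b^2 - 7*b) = b^4 - 11*b^3 + 28*b^2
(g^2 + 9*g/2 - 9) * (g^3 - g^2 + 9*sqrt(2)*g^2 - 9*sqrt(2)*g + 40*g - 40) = g^5 + 7*g^4/2 + 9*sqrt(2)*g^4 + 53*g^3/2 + 63*sqrt(2)*g^3/2 - 243*sqrt(2)*g^2/2 + 149*g^2 - 540*g + 81*sqrt(2)*g + 360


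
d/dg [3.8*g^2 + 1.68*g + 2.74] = 7.6*g + 1.68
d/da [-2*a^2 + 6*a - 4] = 6 - 4*a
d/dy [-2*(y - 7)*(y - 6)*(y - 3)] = -6*y^2 + 64*y - 162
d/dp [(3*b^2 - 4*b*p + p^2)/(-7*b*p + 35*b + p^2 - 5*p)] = (2*(2*b - p)*(7*b*p - 35*b - p^2 + 5*p) + (7*b - 2*p + 5)*(3*b^2 - 4*b*p + p^2))/(7*b*p - 35*b - p^2 + 5*p)^2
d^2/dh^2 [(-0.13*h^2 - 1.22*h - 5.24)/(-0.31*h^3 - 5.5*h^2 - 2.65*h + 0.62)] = (0.024986*h^6 + 0.703451999999999*h^5 + 17.882598*h^4 + 211.313044*h^3 + 982.361568*h^2 + 489.241968*h + 113.441464)/(0.029791*h^9 + 1.58565*h^8 + 28.896495*h^7 + 193.305754*h^6 + 240.675825*h^5 + 56.55027*h^4 - 35.251883*h^3 - 6.71925*h^2 + 3.05598*h - 0.238328)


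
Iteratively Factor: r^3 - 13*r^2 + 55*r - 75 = (r - 5)*(r^2 - 8*r + 15) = (r - 5)*(r - 3)*(r - 5)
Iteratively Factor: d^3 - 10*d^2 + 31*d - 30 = (d - 2)*(d^2 - 8*d + 15) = (d - 3)*(d - 2)*(d - 5)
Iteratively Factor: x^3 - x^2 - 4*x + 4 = (x - 2)*(x^2 + x - 2) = (x - 2)*(x + 2)*(x - 1)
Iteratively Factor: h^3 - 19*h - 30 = (h + 2)*(h^2 - 2*h - 15) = (h + 2)*(h + 3)*(h - 5)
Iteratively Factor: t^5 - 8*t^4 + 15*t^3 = (t)*(t^4 - 8*t^3 + 15*t^2) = t*(t - 3)*(t^3 - 5*t^2) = t^2*(t - 3)*(t^2 - 5*t) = t^2*(t - 5)*(t - 3)*(t)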